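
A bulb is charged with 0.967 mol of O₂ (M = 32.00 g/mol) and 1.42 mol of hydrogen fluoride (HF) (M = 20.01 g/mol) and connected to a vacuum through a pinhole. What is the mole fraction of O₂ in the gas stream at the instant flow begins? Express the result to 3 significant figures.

Each component's effusion rate ∝ (its partial pressure)·(1/√M) ∝ n_i/√M_i.
x_O₂(eff) = (n_O₂/√M_O₂) / (n_O₂/√M_O₂ + n_HF/√M_HF)
= (0.967/√32.00) / (0.967/√32.00 + 1.42/√20.01) = 0.1709/(0.1709 + 0.3174) = 0.350.

0.350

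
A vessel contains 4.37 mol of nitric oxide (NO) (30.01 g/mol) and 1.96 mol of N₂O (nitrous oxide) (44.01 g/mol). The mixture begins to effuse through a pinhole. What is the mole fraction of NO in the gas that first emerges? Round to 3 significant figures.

Rate_i ∝ x_i/√M_i (Graham's law weighted by mole fraction), so the effusate composition follows n_i/√M_i.
So x_NO in the escaping gas = (n_NO/√M_NO) / Σ(n_i/√M_i)
= (4.37/√30.01) / (4.37/√30.01 + 1.96/√44.01) = 0.7977/(0.7977 + 0.2954) = 0.730.

0.730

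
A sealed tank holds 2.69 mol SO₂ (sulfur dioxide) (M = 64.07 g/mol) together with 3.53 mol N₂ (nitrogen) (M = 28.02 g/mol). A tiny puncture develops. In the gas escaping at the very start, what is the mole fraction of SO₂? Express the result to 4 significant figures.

Effusion rate of each component ∝ n_i/√M_i (partial pressure × 1/√M).
Mole fraction of SO₂ in the effusate = (n_SO₂/√M_SO₂) / (n_SO₂/√M_SO₂ + n_N₂/√M_N₂)
= (2.69/√64.07) / (2.69/√64.07 + 3.53/√28.02) = 0.3361/(0.3361 + 0.6669) = 0.3351.

0.3351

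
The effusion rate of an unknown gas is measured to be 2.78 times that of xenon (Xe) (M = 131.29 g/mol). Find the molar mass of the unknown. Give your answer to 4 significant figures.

16.99 g/mol

Graham's law gives rate_X/rate_Xe = √(M_Xe/M_X).
2.78 = √(131.29/M_X)
M_X = 131.29 / 2.78² = 131.29 / 7.728 = 16.99 g/mol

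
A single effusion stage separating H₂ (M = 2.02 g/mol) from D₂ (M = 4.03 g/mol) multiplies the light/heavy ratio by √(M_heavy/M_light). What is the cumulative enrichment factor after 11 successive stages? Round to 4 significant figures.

Overall factor = α^11 with α = √(4.03/2.02), i.e. (4.03/2.02)^(11/2).
= 1.99505^(11/2) = 44.64.

44.64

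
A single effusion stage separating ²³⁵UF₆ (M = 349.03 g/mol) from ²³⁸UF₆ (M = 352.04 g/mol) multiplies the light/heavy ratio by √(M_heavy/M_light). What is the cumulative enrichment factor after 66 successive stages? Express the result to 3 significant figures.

1.33

Overall factor = α^66 with α = √(352.04/349.03), i.e. (352.04/349.03)^(66/2).
= 1.00862^33 = 1.33.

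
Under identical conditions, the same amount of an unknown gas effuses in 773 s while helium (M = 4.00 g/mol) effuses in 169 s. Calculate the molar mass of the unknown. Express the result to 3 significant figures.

83.7 g/mol

Graham's law gives t_X/t_He = √(M_X/M_He).
773/169 = 4.574 = √(M_X/4.00)
M_X = 4.00 × 4.574² = 4.00 × 20.92 = 83.7 g/mol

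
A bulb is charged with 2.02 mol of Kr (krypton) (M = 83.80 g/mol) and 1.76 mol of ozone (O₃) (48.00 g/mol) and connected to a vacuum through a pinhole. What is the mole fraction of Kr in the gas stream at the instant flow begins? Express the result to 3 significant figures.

The effusion rate of species i is ∝ p_i/√M_i ∝ n_i/√M_i.
x_Kr(eff) = (n_Kr/√M_Kr) / (n_Kr/√M_Kr + n_O₃/√M_O₃)
= (2.02/√83.80) / (2.02/√83.80 + 1.76/√48.00) = 0.2207/(0.2207 + 0.2540) = 0.465.

0.465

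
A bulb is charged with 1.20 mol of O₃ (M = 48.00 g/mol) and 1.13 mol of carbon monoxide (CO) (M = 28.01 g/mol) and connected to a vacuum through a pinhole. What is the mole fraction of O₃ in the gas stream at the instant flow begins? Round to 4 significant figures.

0.4479

Each component's effusion rate ∝ (its partial pressure)·(1/√M) ∝ n_i/√M_i.
x_O₃(eff) = (n_O₃/√M_O₃) / (n_O₃/√M_O₃ + n_CO/√M_CO)
= (1.20/√48.00) / (1.20/√48.00 + 1.13/√28.01) = 0.1732/(0.1732 + 0.2135) = 0.4479.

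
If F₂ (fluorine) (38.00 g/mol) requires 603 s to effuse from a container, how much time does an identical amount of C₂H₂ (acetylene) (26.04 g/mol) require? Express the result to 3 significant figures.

499 s

From Graham's law, t_C₂H₂/t_F₂ = √(M_C₂H₂/M_F₂) = √(26.04/38.00) = √0.6853 = 0.8278.
So the time for C₂H₂ is 603 × 0.8278 = 499 s.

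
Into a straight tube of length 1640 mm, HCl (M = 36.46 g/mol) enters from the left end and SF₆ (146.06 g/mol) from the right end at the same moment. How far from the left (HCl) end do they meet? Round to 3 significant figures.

Graham's law gives d_HCl/d_SF₆ = rate_HCl/rate_SF₆ = √(M_SF₆/M_HCl) = √(146.06/36.46) = 2.002.
With d_HCl + d_SF₆ = 1640 mm, d_SF₆ = 1640/(1 + 2.002) = 546.4 mm.
d_HCl = 1640 − 546.4 = 1090 mm.

1090 mm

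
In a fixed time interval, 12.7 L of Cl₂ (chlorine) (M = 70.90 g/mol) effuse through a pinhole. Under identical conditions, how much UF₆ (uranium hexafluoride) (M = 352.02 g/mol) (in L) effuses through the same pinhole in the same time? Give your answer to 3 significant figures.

By Graham's law, rate_UF₆/rate_Cl₂ = √(M_Cl₂/M_UF₆) = √(70.90/352.02) = √0.2014 = 0.4488.
So the volume for UF₆ is 12.7 × 0.4488 = 5.70 L.

5.70 L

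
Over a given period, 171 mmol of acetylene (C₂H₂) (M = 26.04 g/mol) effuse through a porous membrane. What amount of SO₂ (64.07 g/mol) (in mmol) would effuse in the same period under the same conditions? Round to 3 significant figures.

Graham's law gives rate_SO₂/rate_C₂H₂ = √(M_C₂H₂/M_SO₂) = √(26.04/64.07) = √0.4064 = 0.6375.
So the amount for SO₂ is 171 × 0.6375 = 109 mmol.

109 mmol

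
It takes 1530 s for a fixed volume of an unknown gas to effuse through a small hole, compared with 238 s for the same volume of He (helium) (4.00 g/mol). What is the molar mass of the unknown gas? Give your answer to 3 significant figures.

By Graham's law, t_X/t_He = √(M_X/M_He).
1530/238 = 6.429 = √(M_X/4.00)
M_X = 4.00 × 6.429² = 4.00 × 41.33 = 165 g/mol

165 g/mol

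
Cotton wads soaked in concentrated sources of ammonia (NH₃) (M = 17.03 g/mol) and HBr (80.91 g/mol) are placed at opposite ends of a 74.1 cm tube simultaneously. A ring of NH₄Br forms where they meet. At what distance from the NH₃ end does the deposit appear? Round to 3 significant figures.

Distances travelled in equal time are proportional to diffusion rates, so d_NH₃/d_HBr = √(M_HBr/M_NH₃) = √(80.91/17.03) = 2.180.
With d_NH₃ + d_HBr = 74.1 cm, d_HBr = 74.1/(1 + 2.180) = 23.30 cm.
d_NH₃ = 74.1 − 23.30 = 50.8 cm.

50.8 cm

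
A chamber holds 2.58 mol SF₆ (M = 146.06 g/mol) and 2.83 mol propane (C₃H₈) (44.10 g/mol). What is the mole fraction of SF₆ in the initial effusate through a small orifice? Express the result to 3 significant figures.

0.334

The effusion rate of species i is ∝ p_i/√M_i ∝ n_i/√M_i.
So x_SF₆ in the escaping gas = (n_SF₆/√M_SF₆) / Σ(n_i/√M_i)
= (2.58/√146.06) / (2.58/√146.06 + 2.83/√44.10) = 0.2135/(0.2135 + 0.4262) = 0.334.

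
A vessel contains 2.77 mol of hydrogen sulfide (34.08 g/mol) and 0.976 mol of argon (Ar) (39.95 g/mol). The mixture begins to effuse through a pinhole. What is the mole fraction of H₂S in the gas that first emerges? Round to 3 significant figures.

Effusion rate of each component ∝ n_i/√M_i (partial pressure × 1/√M).
Mole fraction of H₂S in the effusate = (n_H₂S/√M_H₂S) / (n_H₂S/√M_H₂S + n_Ar/√M_Ar)
= (2.77/√34.08) / (2.77/√34.08 + 0.976/√39.95) = 0.4745/(0.4745 + 0.1544) = 0.754.

0.754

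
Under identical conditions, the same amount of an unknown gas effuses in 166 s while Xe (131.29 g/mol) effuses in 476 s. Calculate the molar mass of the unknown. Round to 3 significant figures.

By Graham's law, t_X/t_Xe = √(M_X/M_Xe).
166/476 = 0.3487 = √(M_X/131.29)
M_X = 131.29 × 0.3487² = 131.29 × 0.1216 = 16.0 g/mol

16.0 g/mol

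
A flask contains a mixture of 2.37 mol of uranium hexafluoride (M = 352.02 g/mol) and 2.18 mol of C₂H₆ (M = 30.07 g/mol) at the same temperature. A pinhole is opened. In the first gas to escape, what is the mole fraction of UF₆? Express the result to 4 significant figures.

0.2411

Rate_i ∝ x_i/√M_i (Graham's law weighted by mole fraction), so the effusate composition follows n_i/√M_i.
Mole fraction of UF₆ in the effusate = (n_UF₆/√M_UF₆) / (n_UF₆/√M_UF₆ + n_C₂H₆/√M_C₂H₆)
= (2.37/√352.02) / (2.37/√352.02 + 2.18/√30.07) = 0.1263/(0.1263 + 0.3975) = 0.2411.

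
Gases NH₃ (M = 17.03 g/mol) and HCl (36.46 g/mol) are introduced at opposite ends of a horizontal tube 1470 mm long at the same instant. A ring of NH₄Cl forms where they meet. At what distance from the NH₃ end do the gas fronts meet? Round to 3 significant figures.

The fronts meet when d_NH₃ + d_HCl = L with d_NH₃/d_HCl = √(M_HCl/M_NH₃) (Graham's law). Here √(M_HCl/M_NH₃) = √(36.46/17.03) = 1.463.
With d_NH₃ + d_HCl = 1470 mm, d_HCl = 1470/(1 + 1.463) = 596.8 mm.
d_NH₃ = 1470 − 596.8 = 873 mm.

873 mm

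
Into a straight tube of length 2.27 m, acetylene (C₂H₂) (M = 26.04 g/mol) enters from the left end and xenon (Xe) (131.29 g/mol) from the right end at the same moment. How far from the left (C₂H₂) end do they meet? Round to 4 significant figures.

The fronts meet when d_C₂H₂ + d_Xe = L with d_C₂H₂/d_Xe = √(M_Xe/M_C₂H₂) (Graham's law). Here √(M_Xe/M_C₂H₂) = √(131.29/26.04) = 2.245.
With d_C₂H₂ + d_Xe = 2.27 m, d_Xe = 2.27/(1 + 2.245) = 0.6994 m.
d_C₂H₂ = 2.27 − 0.6994 = 1.571 m.

1.571 m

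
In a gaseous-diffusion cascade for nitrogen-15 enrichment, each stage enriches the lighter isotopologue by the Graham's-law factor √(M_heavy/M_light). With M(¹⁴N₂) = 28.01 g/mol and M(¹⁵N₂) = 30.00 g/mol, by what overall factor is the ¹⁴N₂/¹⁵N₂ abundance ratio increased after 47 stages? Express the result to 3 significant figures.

5.02

Each stage multiplies the ratio by α = √(30.00/28.01), so after 47 stages the overall factor is α^47 = (30.00/28.01)^(47/2).
= 1.07105^(47/2) = 5.02.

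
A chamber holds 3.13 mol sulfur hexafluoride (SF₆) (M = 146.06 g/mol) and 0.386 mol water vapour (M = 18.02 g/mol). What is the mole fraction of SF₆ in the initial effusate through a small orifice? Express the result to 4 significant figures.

0.7401

The effusion rate of species i is ∝ p_i/√M_i ∝ n_i/√M_i.
x_SF₆(eff) = (n_SF₆/√M_SF₆) / (n_SF₆/√M_SF₆ + n_H₂O/√M_H₂O)
= (3.13/√146.06) / (3.13/√146.06 + 0.386/√18.02) = 0.2590/(0.2590 + 0.09093) = 0.7401.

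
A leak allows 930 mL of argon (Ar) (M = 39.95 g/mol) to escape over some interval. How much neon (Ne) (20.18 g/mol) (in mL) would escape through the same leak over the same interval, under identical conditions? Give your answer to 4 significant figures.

1309 mL

By Graham's law, rate_Ne/rate_Ar = √(M_Ar/M_Ne) = √(39.95/20.18) = √1.980 = 1.407.
So the volume for Ne is 930 × 1.407 = 1309 mL.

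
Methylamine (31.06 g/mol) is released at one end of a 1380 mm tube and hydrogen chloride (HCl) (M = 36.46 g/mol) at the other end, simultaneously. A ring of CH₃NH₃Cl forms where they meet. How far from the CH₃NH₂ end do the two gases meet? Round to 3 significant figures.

In equal time, each gas travels a distance ∝ its rate ∝ 1/√M, so d_CH₃NH₂/d_HCl = √(M_HCl/M_CH₃NH₂) = √(36.46/31.06) = 1.083.
With d_CH₃NH₂ + d_HCl = 1380 mm, d_HCl = 1380/(1 + 1.083) = 662.4 mm.
d_CH₃NH₂ = 1380 − 662.4 = 718 mm.

718 mm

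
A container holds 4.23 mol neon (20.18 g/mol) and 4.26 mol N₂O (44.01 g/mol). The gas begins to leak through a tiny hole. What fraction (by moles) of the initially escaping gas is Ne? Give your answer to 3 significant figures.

0.595

Effusion rate of each component ∝ n_i/√M_i (partial pressure × 1/√M).
Mole fraction of Ne in the effusate = (n_Ne/√M_Ne) / (n_Ne/√M_Ne + n_N₂O/√M_N₂O)
= (4.23/√20.18) / (4.23/√20.18 + 4.26/√44.01) = 0.9416/(0.9416 + 0.6421) = 0.595.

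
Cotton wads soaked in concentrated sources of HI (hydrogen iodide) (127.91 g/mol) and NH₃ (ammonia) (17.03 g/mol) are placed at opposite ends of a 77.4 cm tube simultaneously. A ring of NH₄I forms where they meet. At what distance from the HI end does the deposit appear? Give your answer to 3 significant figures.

The fronts meet when d_HI + d_NH₃ = L with d_HI/d_NH₃ = √(M_NH₃/M_HI) (Graham's law). Here √(M_NH₃/M_HI) = √(17.03/127.91) = 0.3649.
With d_HI + d_NH₃ = 77.4 cm, d_NH₃ = 77.4/(1 + 0.3649) = 56.71 cm.
d_HI = 77.4 − 56.71 = 20.7 cm.

20.7 cm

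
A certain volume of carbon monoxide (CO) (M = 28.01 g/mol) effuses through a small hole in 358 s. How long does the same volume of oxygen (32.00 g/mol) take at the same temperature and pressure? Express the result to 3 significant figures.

383 s

Using Graham's law: t_O₂/t_CO = √(M_O₂/M_CO) = √(32.00/28.01) = √1.142 = 1.069.
So the time for O₂ is 358 × 1.069 = 383 s.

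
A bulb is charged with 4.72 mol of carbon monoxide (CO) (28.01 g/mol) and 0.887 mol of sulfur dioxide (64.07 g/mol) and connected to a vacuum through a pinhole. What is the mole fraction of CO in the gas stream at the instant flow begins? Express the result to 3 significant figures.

0.889

Effusion rate of each component ∝ n_i/√M_i (partial pressure × 1/√M).
So x_CO in the escaping gas = (n_CO/√M_CO) / Σ(n_i/√M_i)
= (4.72/√28.01) / (4.72/√28.01 + 0.887/√64.07) = 0.8918/(0.8918 + 0.1108) = 0.889.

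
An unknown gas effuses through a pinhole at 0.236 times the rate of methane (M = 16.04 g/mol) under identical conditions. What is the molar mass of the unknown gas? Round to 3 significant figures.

By Graham's law, rate_X/rate_CH₄ = √(M_CH₄/M_X).
0.236 = √(16.04/M_X)
M_X = 16.04 / 0.236² = 16.04 / 0.05570 = 288 g/mol

288 g/mol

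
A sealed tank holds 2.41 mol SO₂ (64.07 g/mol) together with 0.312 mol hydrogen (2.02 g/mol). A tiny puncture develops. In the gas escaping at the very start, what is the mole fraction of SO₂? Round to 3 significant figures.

0.578

Each component's effusion rate ∝ (its partial pressure)·(1/√M) ∝ n_i/√M_i.
Mole fraction of SO₂ in the effusate = (n_SO₂/√M_SO₂) / (n_SO₂/√M_SO₂ + n_H₂/√M_H₂)
= (2.41/√64.07) / (2.41/√64.07 + 0.312/√2.02) = 0.3011/(0.3011 + 0.2195) = 0.578.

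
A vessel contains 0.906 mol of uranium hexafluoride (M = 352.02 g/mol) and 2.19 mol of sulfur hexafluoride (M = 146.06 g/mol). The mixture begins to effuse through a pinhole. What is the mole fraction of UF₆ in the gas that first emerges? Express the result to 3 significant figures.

0.210

Rate_i ∝ x_i/√M_i (Graham's law weighted by mole fraction), so the effusate composition follows n_i/√M_i.
x_UF₆(eff) = (n_UF₆/√M_UF₆) / (n_UF₆/√M_UF₆ + n_SF₆/√M_SF₆)
= (0.906/√352.02) / (0.906/√352.02 + 2.19/√146.06) = 0.04829/(0.04829 + 0.1812) = 0.210.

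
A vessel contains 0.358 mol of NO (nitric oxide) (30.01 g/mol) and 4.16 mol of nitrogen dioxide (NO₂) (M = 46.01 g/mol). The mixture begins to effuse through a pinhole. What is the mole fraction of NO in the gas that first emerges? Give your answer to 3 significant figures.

Effusion rate of each component ∝ n_i/√M_i (partial pressure × 1/√M).
So x_NO in the escaping gas = (n_NO/√M_NO) / Σ(n_i/√M_i)
= (0.358/√30.01) / (0.358/√30.01 + 4.16/√46.01) = 0.06535/(0.06535 + 0.6133) = 0.0963.

0.0963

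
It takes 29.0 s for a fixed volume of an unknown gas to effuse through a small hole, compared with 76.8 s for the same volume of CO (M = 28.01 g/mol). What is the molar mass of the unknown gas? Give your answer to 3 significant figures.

Graham's law gives t_X/t_CO = √(M_X/M_CO).
29.0/76.8 = 0.3776 = √(M_X/28.01)
M_X = 28.01 × 0.3776² = 28.01 × 0.1426 = 3.99 g/mol

3.99 g/mol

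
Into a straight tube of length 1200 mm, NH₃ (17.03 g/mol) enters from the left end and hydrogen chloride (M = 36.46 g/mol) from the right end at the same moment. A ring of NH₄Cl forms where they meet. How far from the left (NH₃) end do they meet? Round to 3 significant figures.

713 mm

Graham's law gives d_NH₃/d_HCl = rate_NH₃/rate_HCl = √(M_HCl/M_NH₃) = √(36.46/17.03) = 1.463.
With d_NH₃ + d_HCl = 1200 mm, d_HCl = 1200/(1 + 1.463) = 487.2 mm.
d_NH₃ = 1200 − 487.2 = 713 mm.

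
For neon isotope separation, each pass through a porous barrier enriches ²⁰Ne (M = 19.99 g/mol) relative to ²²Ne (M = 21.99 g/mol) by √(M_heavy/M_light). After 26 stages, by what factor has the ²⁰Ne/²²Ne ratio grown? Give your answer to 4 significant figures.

3.454

The single-stage factor is √(M_heavy/M_light), so 26 stages give [√(21.99/19.99)]^26 = (21.99/19.99)^(26/2).
= 1.10005^13 = 3.454.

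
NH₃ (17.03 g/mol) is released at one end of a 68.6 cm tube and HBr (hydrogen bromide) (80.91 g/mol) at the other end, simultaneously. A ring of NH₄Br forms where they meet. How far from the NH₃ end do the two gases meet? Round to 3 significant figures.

47.0 cm

Distances travelled in equal time are proportional to diffusion rates, so d_NH₃/d_HBr = √(M_HBr/M_NH₃) = √(80.91/17.03) = 2.180.
With d_NH₃ + d_HBr = 68.6 cm, d_HBr = 68.6/(1 + 2.180) = 21.57 cm.
d_NH₃ = 68.6 − 21.57 = 47.0 cm.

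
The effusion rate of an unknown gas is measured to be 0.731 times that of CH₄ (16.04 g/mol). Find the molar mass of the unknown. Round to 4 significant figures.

Since effusion rate ∝ 1/√M, rate_X/rate_CH₄ = √(M_CH₄/M_X).
0.731 = √(16.04/M_X)
M_X = 16.04 / 0.731² = 16.04 / 0.5344 = 30.02 g/mol

30.02 g/mol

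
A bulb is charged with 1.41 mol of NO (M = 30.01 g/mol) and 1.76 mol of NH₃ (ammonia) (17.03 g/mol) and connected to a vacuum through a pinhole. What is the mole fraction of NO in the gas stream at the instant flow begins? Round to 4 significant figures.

0.3764

Effusion rate of each component ∝ n_i/√M_i (partial pressure × 1/√M).
So x_NO in the escaping gas = (n_NO/√M_NO) / Σ(n_i/√M_i)
= (1.41/√30.01) / (1.41/√30.01 + 1.76/√17.03) = 0.2574/(0.2574 + 0.4265) = 0.3764.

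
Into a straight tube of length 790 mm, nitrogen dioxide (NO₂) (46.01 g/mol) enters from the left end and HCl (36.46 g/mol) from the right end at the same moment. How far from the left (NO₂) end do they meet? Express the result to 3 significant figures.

Distances travelled in equal time are proportional to diffusion rates, so d_NO₂/d_HCl = √(M_HCl/M_NO₂) = √(36.46/46.01) = 0.8902.
With d_NO₂ + d_HCl = 790 mm, d_HCl = 790/(1 + 0.8902) = 417.9 mm.
d_NO₂ = 790 − 417.9 = 372 mm.

372 mm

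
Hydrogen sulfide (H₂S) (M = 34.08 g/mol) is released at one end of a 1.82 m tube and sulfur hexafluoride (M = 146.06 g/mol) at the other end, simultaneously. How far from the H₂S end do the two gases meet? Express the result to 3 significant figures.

1.23 m

Distances travelled in equal time are proportional to diffusion rates, so d_H₂S/d_SF₆ = √(M_SF₆/M_H₂S) = √(146.06/34.08) = 2.070.
With d_H₂S + d_SF₆ = 1.82 m, d_SF₆ = 1.82/(1 + 2.070) = 0.5928 m.
d_H₂S = 1.82 − 0.5928 = 1.23 m.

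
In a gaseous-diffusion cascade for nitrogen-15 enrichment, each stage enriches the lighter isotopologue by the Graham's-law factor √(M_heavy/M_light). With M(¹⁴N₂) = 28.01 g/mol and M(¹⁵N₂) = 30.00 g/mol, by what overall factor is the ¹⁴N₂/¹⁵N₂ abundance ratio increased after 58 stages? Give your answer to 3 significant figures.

The single-stage factor is √(M_heavy/M_light), so 58 stages give [√(30.00/28.01)]^58 = (30.00/28.01)^(58/2).
= 1.07105^29 = 7.32.

7.32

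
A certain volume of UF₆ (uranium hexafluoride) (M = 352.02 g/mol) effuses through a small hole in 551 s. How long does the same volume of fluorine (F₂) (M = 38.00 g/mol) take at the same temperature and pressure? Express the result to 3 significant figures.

181 s

Graham's law gives t_F₂/t_UF₆ = √(M_F₂/M_UF₆) = √(38.00/352.02) = √0.1079 = 0.3286.
So the time for F₂ is 551 × 0.3286 = 181 s.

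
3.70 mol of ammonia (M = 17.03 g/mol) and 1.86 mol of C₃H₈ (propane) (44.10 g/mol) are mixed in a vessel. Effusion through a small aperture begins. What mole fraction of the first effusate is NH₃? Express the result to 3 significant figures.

0.762

Effusion rate of each component ∝ n_i/√M_i (partial pressure × 1/√M).
Mole fraction of NH₃ in the effusate = (n_NH₃/√M_NH₃) / (n_NH₃/√M_NH₃ + n_C₃H₈/√M_C₃H₈)
= (3.70/√17.03) / (3.70/√17.03 + 1.86/√44.10) = 0.8966/(0.8966 + 0.2801) = 0.762.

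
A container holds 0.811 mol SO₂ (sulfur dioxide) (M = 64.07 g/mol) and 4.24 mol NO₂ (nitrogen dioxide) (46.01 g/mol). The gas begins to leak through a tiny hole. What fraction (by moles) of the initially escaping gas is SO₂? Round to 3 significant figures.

Rate_i ∝ x_i/√M_i (Graham's law weighted by mole fraction), so the effusate composition follows n_i/√M_i.
So x_SO₂ in the escaping gas = (n_SO₂/√M_SO₂) / Σ(n_i/√M_i)
= (0.811/√64.07) / (0.811/√64.07 + 4.24/√46.01) = 0.1013/(0.1013 + 0.6251) = 0.139.

0.139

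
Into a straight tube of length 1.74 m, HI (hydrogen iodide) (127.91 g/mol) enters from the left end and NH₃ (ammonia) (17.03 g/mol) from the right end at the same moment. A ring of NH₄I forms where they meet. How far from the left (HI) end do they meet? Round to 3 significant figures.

0.465 m

Graham's law gives d_HI/d_NH₃ = rate_HI/rate_NH₃ = √(M_NH₃/M_HI) = √(17.03/127.91) = 0.3649.
With d_HI + d_NH₃ = 1.74 m, d_NH₃ = 1.74/(1 + 0.3649) = 1.275 m.
d_HI = 1.74 − 1.275 = 0.465 m.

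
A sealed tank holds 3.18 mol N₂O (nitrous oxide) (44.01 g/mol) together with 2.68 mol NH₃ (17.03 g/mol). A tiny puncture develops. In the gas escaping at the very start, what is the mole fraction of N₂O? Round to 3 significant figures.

Effusion rate of each component ∝ n_i/√M_i (partial pressure × 1/√M).
x_N₂O(eff) = (n_N₂O/√M_N₂O) / (n_N₂O/√M_N₂O + n_NH₃/√M_NH₃)
= (3.18/√44.01) / (3.18/√44.01 + 2.68/√17.03) = 0.4793/(0.4793 + 0.6494) = 0.425.

0.425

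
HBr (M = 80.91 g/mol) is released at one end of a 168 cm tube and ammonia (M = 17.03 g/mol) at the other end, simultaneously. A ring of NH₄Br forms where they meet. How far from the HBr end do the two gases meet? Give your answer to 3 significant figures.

52.8 cm

Distances travelled in equal time are proportional to diffusion rates, so d_HBr/d_NH₃ = √(M_NH₃/M_HBr) = √(17.03/80.91) = 0.4588.
With d_HBr + d_NH₃ = 168 cm, d_NH₃ = 168/(1 + 0.4588) = 115.2 cm.
d_HBr = 168 − 115.2 = 52.8 cm.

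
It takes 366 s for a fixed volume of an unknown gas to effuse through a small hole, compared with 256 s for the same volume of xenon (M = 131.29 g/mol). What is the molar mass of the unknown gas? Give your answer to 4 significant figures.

268.4 g/mol

By Graham's law, t_X/t_Xe = √(M_X/M_Xe).
366/256 = 1.430 = √(M_X/131.29)
M_X = 131.29 × 1.430² = 131.29 × 2.044 = 268.4 g/mol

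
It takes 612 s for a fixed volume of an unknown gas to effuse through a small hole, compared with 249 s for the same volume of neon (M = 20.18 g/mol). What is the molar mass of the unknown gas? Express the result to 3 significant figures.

122 g/mol

Using Graham's law: t_X/t_Ne = √(M_X/M_Ne).
612/249 = 2.458 = √(M_X/20.18)
M_X = 20.18 × 2.458² = 20.18 × 6.041 = 122 g/mol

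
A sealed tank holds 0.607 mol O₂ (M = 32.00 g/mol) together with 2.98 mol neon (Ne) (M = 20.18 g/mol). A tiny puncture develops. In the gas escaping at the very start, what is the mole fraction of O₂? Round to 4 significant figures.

0.1392

The effusion rate of species i is ∝ p_i/√M_i ∝ n_i/√M_i.
x_O₂(eff) = (n_O₂/√M_O₂) / (n_O₂/√M_O₂ + n_Ne/√M_Ne)
= (0.607/√32.00) / (0.607/√32.00 + 2.98/√20.18) = 0.1073/(0.1073 + 0.6634) = 0.1392.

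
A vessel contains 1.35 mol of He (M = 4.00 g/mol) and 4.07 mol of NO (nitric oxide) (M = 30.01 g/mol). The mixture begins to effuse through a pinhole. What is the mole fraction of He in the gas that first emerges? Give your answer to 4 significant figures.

The effusion rate of species i is ∝ p_i/√M_i ∝ n_i/√M_i.
x_He(eff) = (n_He/√M_He) / (n_He/√M_He + n_NO/√M_NO)
= (1.35/√4.00) / (1.35/√4.00 + 4.07/√30.01) = 0.6750/(0.6750 + 0.7430) = 0.4760.

0.4760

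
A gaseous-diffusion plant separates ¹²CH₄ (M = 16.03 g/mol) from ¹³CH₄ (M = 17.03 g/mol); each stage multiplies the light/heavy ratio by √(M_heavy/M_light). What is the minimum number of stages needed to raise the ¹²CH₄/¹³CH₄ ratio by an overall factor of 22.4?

103

With α = √(17.03/16.03) per stage, ln α = ½ ln(1.06238) = 0.03026.
Need α^N ≥ 22.4 ⇒ N ≥ ln(22.4) / ln α = 3.109 / 0.03026 = 102.75.
Rounding up, N = 103 stages.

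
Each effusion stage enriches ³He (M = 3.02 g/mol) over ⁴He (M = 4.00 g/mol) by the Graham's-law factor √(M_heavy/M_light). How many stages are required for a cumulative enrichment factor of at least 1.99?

5

With α = √(4.00/3.02) per stage, ln α = ½ ln(1.32450) = 0.1405.
Need α^N ≥ 1.99 ⇒ N ≥ ln(1.99) / ln α = 0.6881 / 0.1405 = 4.90.
So at least 5 stages are needed.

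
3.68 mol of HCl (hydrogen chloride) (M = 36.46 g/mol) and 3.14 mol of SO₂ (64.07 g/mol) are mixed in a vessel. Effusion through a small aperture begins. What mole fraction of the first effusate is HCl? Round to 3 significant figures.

Effusion rate of each component ∝ n_i/√M_i (partial pressure × 1/√M).
So x_HCl in the escaping gas = (n_HCl/√M_HCl) / Σ(n_i/√M_i)
= (3.68/√36.46) / (3.68/√36.46 + 3.14/√64.07) = 0.6095/(0.6095 + 0.3923) = 0.608.

0.608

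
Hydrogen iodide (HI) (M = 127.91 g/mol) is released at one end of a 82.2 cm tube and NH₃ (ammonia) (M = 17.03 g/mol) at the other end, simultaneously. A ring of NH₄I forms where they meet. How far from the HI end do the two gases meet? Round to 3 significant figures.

22.0 cm

Distances travelled in equal time are proportional to diffusion rates, so d_HI/d_NH₃ = √(M_NH₃/M_HI) = √(17.03/127.91) = 0.3649.
With d_HI + d_NH₃ = 82.2 cm, d_NH₃ = 82.2/(1 + 0.3649) = 60.22 cm.
d_HI = 82.2 − 60.22 = 22.0 cm.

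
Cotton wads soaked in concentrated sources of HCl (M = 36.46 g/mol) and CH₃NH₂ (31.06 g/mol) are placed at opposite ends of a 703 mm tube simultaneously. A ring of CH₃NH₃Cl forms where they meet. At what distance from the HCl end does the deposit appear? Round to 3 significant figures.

Distances travelled in equal time are proportional to diffusion rates, so d_HCl/d_CH₃NH₂ = √(M_CH₃NH₂/M_HCl) = √(31.06/36.46) = 0.9230.
With d_HCl + d_CH₃NH₂ = 703 mm, d_CH₃NH₂ = 703/(1 + 0.9230) = 365.6 mm.
d_HCl = 703 − 365.6 = 337 mm.

337 mm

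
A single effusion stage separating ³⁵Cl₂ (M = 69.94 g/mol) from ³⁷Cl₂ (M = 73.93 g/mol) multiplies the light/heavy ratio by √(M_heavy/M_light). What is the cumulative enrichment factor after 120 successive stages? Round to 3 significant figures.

27.9

The single-stage factor is √(M_heavy/M_light), so 120 stages give [√(73.93/69.94)]^120 = (73.93/69.94)^(120/2).
= 1.05705^60 = 27.9.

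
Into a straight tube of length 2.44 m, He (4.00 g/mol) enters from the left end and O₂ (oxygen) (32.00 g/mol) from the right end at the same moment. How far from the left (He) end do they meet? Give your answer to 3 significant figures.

Graham's law gives d_He/d_O₂ = rate_He/rate_O₂ = √(M_O₂/M_He) = √(32.00/4.00) = 2.828.
With d_He + d_O₂ = 2.44 m, d_O₂ = 2.44/(1 + 2.828) = 0.6373 m.
d_He = 2.44 − 0.6373 = 1.80 m.

1.80 m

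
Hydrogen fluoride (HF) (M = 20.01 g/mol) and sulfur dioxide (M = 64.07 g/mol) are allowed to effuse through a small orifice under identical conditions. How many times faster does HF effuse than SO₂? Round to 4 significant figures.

1.789

Since effusion rate ∝ 1/√M, rate_HF/rate_SO₂ = √(M_SO₂/M_HF) = √(64.07/20.01) = √3.202 = 1.789.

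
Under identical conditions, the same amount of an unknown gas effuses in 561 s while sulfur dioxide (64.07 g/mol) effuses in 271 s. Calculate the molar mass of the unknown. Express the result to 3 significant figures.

275 g/mol

By Graham's law, t_X/t_SO₂ = √(M_X/M_SO₂).
561/271 = 2.070 = √(M_X/64.07)
M_X = 64.07 × 2.070² = 64.07 × 4.285 = 275 g/mol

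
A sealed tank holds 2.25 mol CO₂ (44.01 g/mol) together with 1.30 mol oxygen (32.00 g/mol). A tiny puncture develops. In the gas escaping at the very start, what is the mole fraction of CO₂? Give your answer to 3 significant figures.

Each component's effusion rate ∝ (its partial pressure)·(1/√M) ∝ n_i/√M_i.
x_CO₂(eff) = (n_CO₂/√M_CO₂) / (n_CO₂/√M_CO₂ + n_O₂/√M_O₂)
= (2.25/√44.01) / (2.25/√44.01 + 1.30/√32.00) = 0.3392/(0.3392 + 0.2298) = 0.596.

0.596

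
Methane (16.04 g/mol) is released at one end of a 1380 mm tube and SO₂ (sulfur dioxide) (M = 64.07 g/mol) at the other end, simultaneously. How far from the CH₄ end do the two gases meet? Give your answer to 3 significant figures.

Distances travelled in equal time are proportional to diffusion rates, so d_CH₄/d_SO₂ = √(M_SO₂/M_CH₄) = √(64.07/16.04) = 1.999.
With d_CH₄ + d_SO₂ = 1380 mm, d_SO₂ = 1380/(1 + 1.999) = 460.2 mm.
d_CH₄ = 1380 − 460.2 = 920 mm.

920 mm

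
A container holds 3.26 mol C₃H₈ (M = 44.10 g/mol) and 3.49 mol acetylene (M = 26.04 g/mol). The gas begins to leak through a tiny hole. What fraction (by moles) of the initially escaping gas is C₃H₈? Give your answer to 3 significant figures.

The effusion rate of species i is ∝ p_i/√M_i ∝ n_i/√M_i.
Mole fraction of C₃H₈ in the effusate = (n_C₃H₈/√M_C₃H₈) / (n_C₃H₈/√M_C₃H₈ + n_C₂H₂/√M_C₂H₂)
= (3.26/√44.10) / (3.26/√44.10 + 3.49/√26.04) = 0.4909/(0.4909 + 0.6839) = 0.418.

0.418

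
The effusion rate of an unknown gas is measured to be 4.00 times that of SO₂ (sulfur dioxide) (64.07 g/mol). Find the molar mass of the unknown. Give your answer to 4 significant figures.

Using Graham's law: rate_X/rate_SO₂ = √(M_SO₂/M_X).
4.00 = √(64.07/M_X)
M_X = 64.07 / 4.00² = 64.07 / 16.00 = 4.004 g/mol

4.004 g/mol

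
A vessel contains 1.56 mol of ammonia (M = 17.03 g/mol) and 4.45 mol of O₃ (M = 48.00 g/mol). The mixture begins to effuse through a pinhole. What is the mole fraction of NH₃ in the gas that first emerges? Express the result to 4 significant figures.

0.3705

Rate_i ∝ x_i/√M_i (Graham's law weighted by mole fraction), so the effusate composition follows n_i/√M_i.
x_NH₃(eff) = (n_NH₃/√M_NH₃) / (n_NH₃/√M_NH₃ + n_O₃/√M_O₃)
= (1.56/√17.03) / (1.56/√17.03 + 4.45/√48.00) = 0.3780/(0.3780 + 0.6423) = 0.3705.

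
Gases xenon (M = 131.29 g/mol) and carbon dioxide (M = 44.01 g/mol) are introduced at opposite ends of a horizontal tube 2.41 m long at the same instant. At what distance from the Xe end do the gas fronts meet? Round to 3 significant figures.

Graham's law gives d_Xe/d_CO₂ = rate_Xe/rate_CO₂ = √(M_CO₂/M_Xe) = √(44.01/131.29) = 0.5790.
With d_Xe + d_CO₂ = 2.41 m, d_CO₂ = 2.41/(1 + 0.5790) = 1.526 m.
d_Xe = 2.41 − 1.526 = 0.884 m.

0.884 m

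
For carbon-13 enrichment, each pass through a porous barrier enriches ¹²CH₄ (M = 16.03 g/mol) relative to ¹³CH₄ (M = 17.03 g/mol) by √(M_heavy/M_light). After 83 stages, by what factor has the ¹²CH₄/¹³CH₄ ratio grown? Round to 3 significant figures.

12.3

After 83 stages the ratio has grown by (√(17.03/16.03))^83 = (17.03/16.03)^(83/2).
= 1.06238^(83/2) = 12.3.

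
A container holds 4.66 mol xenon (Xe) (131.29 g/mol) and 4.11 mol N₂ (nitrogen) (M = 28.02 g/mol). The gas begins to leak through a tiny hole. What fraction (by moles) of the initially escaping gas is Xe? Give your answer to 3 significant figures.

0.344

Effusion rate of each component ∝ n_i/√M_i (partial pressure × 1/√M).
So x_Xe in the escaping gas = (n_Xe/√M_Xe) / Σ(n_i/√M_i)
= (4.66/√131.29) / (4.66/√131.29 + 4.11/√28.02) = 0.4067/(0.4067 + 0.7764) = 0.344.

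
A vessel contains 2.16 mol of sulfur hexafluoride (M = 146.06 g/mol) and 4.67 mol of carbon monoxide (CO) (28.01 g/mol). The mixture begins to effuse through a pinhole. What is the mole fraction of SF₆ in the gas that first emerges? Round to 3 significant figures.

Rate_i ∝ x_i/√M_i (Graham's law weighted by mole fraction), so the effusate composition follows n_i/√M_i.
Mole fraction of SF₆ in the effusate = (n_SF₆/√M_SF₆) / (n_SF₆/√M_SF₆ + n_CO/√M_CO)
= (2.16/√146.06) / (2.16/√146.06 + 4.67/√28.01) = 0.1787/(0.1787 + 0.8824) = 0.168.

0.168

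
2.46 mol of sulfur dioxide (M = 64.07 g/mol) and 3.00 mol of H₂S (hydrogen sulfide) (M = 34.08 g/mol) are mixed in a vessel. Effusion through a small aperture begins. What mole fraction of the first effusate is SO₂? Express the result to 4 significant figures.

The effusion rate of species i is ∝ p_i/√M_i ∝ n_i/√M_i.
x_SO₂(eff) = (n_SO₂/√M_SO₂) / (n_SO₂/√M_SO₂ + n_H₂S/√M_H₂S)
= (2.46/√64.07) / (2.46/√64.07 + 3.00/√34.08) = 0.3073/(0.3073 + 0.5139) = 0.3742.

0.3742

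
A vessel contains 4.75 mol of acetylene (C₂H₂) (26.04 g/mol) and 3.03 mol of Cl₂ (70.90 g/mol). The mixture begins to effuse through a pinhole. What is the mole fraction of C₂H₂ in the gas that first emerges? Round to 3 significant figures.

0.721

The effusion rate of species i is ∝ p_i/√M_i ∝ n_i/√M_i.
x_C₂H₂(eff) = (n_C₂H₂/√M_C₂H₂) / (n_C₂H₂/√M_C₂H₂ + n_Cl₂/√M_Cl₂)
= (4.75/√26.04) / (4.75/√26.04 + 3.03/√70.90) = 0.9308/(0.9308 + 0.3598) = 0.721.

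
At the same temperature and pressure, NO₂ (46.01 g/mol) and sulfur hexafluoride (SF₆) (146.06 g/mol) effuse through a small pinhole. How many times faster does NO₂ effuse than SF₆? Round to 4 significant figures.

From Graham's law, rate_NO₂/rate_SF₆ = √(M_SF₆/M_NO₂) = √(146.06/46.01) = √3.175 = 1.782.

1.782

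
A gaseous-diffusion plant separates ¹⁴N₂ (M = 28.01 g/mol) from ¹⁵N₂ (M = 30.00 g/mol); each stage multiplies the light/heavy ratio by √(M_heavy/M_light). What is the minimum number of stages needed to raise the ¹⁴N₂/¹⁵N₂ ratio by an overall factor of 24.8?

94

Per stage α = (30.00/28.01)^(1/2) = 1.07105^0.5, giving ln α = 0.03432.
Need α^N ≥ 24.8 ⇒ N ≥ ln(24.8) / ln α = 3.211 / 0.03432 = 93.56.
So at least 94 stages are needed.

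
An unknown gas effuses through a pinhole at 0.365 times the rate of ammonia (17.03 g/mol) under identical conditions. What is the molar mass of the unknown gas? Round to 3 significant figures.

By Graham's law, rate_X/rate_NH₃ = √(M_NH₃/M_X).
0.365 = √(17.03/M_X)
M_X = 17.03 / 0.365² = 17.03 / 0.1332 = 128 g/mol

128 g/mol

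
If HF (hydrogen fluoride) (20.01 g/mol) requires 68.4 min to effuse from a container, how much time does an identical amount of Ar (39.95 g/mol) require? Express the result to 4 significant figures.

96.65 min

From Graham's law, t_Ar/t_HF = √(M_Ar/M_HF) = √(39.95/20.01) = √1.997 = 1.413.
So the time for Ar is 68.4 × 1.413 = 96.65 min.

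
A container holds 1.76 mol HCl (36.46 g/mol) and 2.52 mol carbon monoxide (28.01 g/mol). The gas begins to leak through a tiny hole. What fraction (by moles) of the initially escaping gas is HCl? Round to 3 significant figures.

The effusion rate of species i is ∝ p_i/√M_i ∝ n_i/√M_i.
x_HCl(eff) = (n_HCl/√M_HCl) / (n_HCl/√M_HCl + n_CO/√M_CO)
= (1.76/√36.46) / (1.76/√36.46 + 2.52/√28.01) = 0.2915/(0.2915 + 0.4762) = 0.380.

0.380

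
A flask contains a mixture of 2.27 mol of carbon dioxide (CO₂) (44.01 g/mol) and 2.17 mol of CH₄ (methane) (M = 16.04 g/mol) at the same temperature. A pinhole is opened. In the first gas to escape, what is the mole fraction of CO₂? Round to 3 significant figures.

Rate_i ∝ x_i/√M_i (Graham's law weighted by mole fraction), so the effusate composition follows n_i/√M_i.
Mole fraction of CO₂ in the effusate = (n_CO₂/√M_CO₂) / (n_CO₂/√M_CO₂ + n_CH₄/√M_CH₄)
= (2.27/√44.01) / (2.27/√44.01 + 2.17/√16.04) = 0.3422/(0.3422 + 0.5418) = 0.387.

0.387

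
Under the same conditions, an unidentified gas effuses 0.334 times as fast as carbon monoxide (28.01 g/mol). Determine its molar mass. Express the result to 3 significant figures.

Using Graham's law: rate_X/rate_CO = √(M_CO/M_X).
0.334 = √(28.01/M_X)
M_X = 28.01 / 0.334² = 28.01 / 0.1116 = 251 g/mol

251 g/mol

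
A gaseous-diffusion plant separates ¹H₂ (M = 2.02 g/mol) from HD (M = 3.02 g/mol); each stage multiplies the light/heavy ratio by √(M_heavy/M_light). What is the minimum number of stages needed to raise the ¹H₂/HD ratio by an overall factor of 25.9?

With α = √(3.02/2.02) per stage, ln α = ½ ln(1.49505) = 0.2011.
Need α^N ≥ 25.9 ⇒ N ≥ ln(25.9) / ln α = 3.254 / 0.2011 = 16.18.
So at least 17 stages are needed.

17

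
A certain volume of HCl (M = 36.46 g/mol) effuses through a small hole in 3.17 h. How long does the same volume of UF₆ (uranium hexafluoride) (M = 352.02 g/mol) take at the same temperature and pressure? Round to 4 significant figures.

From Graham's law, t_UF₆/t_HCl = √(M_UF₆/M_HCl) = √(352.02/36.46) = √9.655 = 3.107.
So the time for UF₆ is 3.17 × 3.107 = 9.850 h.

9.850 h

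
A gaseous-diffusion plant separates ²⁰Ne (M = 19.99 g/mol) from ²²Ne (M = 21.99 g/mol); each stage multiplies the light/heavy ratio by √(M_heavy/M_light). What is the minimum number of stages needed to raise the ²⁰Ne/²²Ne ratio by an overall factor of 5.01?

34

Single-stage factor α = √(21.99/19.99), so ln α = ½ ln(1.10005) = 0.04768.
Need α^N ≥ 5.01 ⇒ N ≥ ln(5.01) / ln α = 1.611 / 0.04768 = 33.80.
Minimum whole number of stages: N = 34.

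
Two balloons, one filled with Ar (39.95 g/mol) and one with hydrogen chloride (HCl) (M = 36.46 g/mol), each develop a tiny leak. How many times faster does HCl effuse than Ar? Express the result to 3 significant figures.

By Graham's law, rate_HCl/rate_Ar = √(M_Ar/M_HCl) = √(39.95/36.46) = √1.096 = 1.05.

1.05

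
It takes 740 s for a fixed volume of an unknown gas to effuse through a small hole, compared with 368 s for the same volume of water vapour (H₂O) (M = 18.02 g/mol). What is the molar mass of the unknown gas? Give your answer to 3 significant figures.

Since effusion rate ∝ 1/√M, t_X/t_H₂O = √(M_X/M_H₂O).
740/368 = 2.011 = √(M_X/18.02)
M_X = 18.02 × 2.011² = 18.02 × 4.044 = 72.9 g/mol

72.9 g/mol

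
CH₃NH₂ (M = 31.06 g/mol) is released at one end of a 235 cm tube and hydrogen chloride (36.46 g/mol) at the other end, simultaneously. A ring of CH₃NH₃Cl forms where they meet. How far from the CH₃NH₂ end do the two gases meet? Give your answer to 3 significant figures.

The fronts meet when d_CH₃NH₂ + d_HCl = L with d_CH₃NH₂/d_HCl = √(M_HCl/M_CH₃NH₂) (Graham's law). Here √(M_HCl/M_CH₃NH₂) = √(36.46/31.06) = 1.083.
With d_CH₃NH₂ + d_HCl = 235 cm, d_HCl = 235/(1 + 1.083) = 112.8 cm.
d_CH₃NH₂ = 235 − 112.8 = 122 cm.

122 cm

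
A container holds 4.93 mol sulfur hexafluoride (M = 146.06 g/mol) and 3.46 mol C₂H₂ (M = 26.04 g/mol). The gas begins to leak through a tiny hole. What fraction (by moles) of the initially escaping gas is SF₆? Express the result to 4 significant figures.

0.3756

Rate_i ∝ x_i/√M_i (Graham's law weighted by mole fraction), so the effusate composition follows n_i/√M_i.
Mole fraction of SF₆ in the effusate = (n_SF₆/√M_SF₆) / (n_SF₆/√M_SF₆ + n_C₂H₂/√M_C₂H₂)
= (4.93/√146.06) / (4.93/√146.06 + 3.46/√26.04) = 0.4079/(0.4079 + 0.6780) = 0.3756.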